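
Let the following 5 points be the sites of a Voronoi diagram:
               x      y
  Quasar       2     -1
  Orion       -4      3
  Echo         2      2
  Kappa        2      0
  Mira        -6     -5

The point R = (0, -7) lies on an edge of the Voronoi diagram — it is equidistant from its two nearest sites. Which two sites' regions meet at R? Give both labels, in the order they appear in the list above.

Squared distances from R to each site:
d²(R, Quasar) = (0−2)² + (-7−(-1))² = 4 + 36 = 40
d²(R, Orion) = (0−(-4))² + (-7−3)² = 16 + 100 = 116
d²(R, Echo) = (0−2)² + (-7−2)² = 4 + 81 = 85
d²(R, Kappa) = (0−2)² + (-7−0)² = 4 + 49 = 53
d²(R, Mira) = (0−(-6))² + (-7−(-5))² = 36 + 4 = 40
R is equidistant from Quasar and Mira (both at squared distance 40), and every other site is strictly farther — so R lies on the Quasar–Mira Voronoi edge.

Quasar and Mira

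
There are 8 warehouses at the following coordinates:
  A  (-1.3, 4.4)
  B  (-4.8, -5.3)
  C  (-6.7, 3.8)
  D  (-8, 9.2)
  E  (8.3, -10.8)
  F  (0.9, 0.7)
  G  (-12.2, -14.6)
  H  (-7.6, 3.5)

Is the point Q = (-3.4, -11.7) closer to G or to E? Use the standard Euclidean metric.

Compare squared distances:
|QG|² = (-3.4−(-12.2))² + (-11.7−(-14.6))² = 77.44 + 8.41 = 85.85
|QE|² = (-3.4−8.3)² + (-11.7−(-10.8))² = 136.89 + 0.81 = 137.7
85.85 < 137.7, so G is closer.

G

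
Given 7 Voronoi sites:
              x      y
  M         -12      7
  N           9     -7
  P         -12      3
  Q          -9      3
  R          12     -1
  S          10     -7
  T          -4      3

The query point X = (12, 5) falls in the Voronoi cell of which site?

R

Since √ is increasing, it suffices to compare squared distances:
|XM|² = (12−(-12))² + (5−7)² = 576 + 4 = 580
|XN|² = (12−9)² + (5−(-7))² = 9 + 144 = 153
|XP|² = (12−(-12))² + (5−3)² = 576 + 4 = 580
|XQ|² = (12−(-9))² + (5−3)² = 441 + 4 = 445
|XR|² = (12−12)² + (5−(-1))² = 0 + 36 = 36
|XS|² = (12−10)² + (5−(-7))² = 4 + 144 = 148
|XT|² = (12−(-4))² + (5−3)² = 256 + 4 = 260
Minimum is at R.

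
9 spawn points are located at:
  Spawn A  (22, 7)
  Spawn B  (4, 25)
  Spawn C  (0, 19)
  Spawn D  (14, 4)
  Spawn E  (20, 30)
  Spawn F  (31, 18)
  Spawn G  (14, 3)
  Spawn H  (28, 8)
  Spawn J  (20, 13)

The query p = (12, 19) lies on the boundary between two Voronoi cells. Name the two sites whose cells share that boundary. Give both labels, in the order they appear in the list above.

Squared distances from p to each site:
d²(p, Spawn A) = 100 + 144 = 244
d²(p, Spawn B) = 64 + 36 = 100
d²(p, Spawn C) = 144 + 0 = 144
d²(p, Spawn D) = 4 + 225 = 229
d²(p, Spawn E) = 64 + 121 = 185
d²(p, Spawn F) = 361 + 1 = 362
d²(p, Spawn G) = 4 + 256 = 260
d²(p, Spawn H) = 256 + 121 = 377
d²(p, Spawn J) = 64 + 36 = 100
p is equidistant from Spawn B and Spawn J (both at squared distance 100), and every other site is strictly farther — so p lies on the Spawn B–Spawn J Voronoi edge.

Spawn B and Spawn J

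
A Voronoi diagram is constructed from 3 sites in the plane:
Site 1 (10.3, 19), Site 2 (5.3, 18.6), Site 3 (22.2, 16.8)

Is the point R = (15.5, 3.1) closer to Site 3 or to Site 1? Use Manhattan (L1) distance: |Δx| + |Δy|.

Site 3

d(R, Site 3) = |15.5−22.2| + |3.1−16.8| = 6.7 + 13.7 = 20.4
d(R, Site 1) = |15.5−10.3| + |3.1−19| = 5.2 + 15.9 = 21.1
20.4 < 21.1, so Site 3 is closer.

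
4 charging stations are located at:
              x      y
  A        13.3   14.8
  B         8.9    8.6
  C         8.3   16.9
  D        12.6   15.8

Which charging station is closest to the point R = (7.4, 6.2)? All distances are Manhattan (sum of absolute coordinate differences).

B

d(R,A) = 5.9 + 8.6 = 14.5
d(R,B) = 1.5 + 2.4 = 3.9
d(R,C) = 0.9 + 10.7 = 11.6
d(R,D) = 5.2 + 9.6 = 14.8
B is nearest.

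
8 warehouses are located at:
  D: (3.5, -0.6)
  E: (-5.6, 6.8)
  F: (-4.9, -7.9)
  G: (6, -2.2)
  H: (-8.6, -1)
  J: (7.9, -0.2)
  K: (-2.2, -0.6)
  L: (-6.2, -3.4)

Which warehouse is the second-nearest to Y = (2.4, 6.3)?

E

Since √ is increasing, it suffices to compare squared distances:
|YD|² = 1.21 + 47.61 = 48.82
|YE|² = 64 + 0.25 = 64.25
|YF|² = 53.29 + 201.64 = 254.93
|YG|² = 12.96 + 72.25 = 85.21
|YH|² = 121 + 53.29 = 174.29
|YJ|² = 30.25 + 42.25 = 72.5
|YK|² = 21.16 + 47.61 = 68.77
|YL|² = 73.96 + 94.09 = 168.05
Sorted ascending: D, E, K, … — the second-nearest is E.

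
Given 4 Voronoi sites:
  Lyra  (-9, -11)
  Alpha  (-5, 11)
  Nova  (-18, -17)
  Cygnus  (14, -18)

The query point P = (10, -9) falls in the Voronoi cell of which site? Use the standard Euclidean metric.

Cygnus

Squared Euclidean distances:
d²(P, Lyra) = (10−(-9))² + (-9−(-11))² = 361 + 4 = 365
d²(P, Alpha) = (10−(-5))² + (-9−11)² = 225 + 400 = 625
d²(P, Nova) = (10−(-18))² + (-9−(-17))² = 784 + 64 = 848
d²(P, Cygnus) = (10−14)² + (-9−(-18))² = 16 + 81 = 97
Cygnus is nearest.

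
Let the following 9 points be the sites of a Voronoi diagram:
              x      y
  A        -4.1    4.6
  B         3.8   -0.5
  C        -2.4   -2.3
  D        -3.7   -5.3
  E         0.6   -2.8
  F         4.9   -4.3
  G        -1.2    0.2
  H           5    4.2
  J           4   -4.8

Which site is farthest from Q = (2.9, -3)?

A

Compare squared distances (the ordering matches that of the actual distances):
|QA|² = (2.9−(-4.1))² + (-3−4.6)² = 49 + 57.76 = 106.76
|QB|² = (2.9−3.8)² + (-3−(-0.5))² = 0.81 + 6.25 = 7.06
|QC|² = (2.9−(-2.4))² + (-3−(-2.3))² = 28.09 + 0.49 = 28.58
|QD|² = (2.9−(-3.7))² + (-3−(-5.3))² = 43.56 + 5.29 = 48.85
|QE|² = (2.9−0.6)² + (-3−(-2.8))² = 5.29 + 0.04 = 5.33
|QF|² = (2.9−4.9)² + (-3−(-4.3))² = 4 + 1.69 = 5.69
|QG|² = (2.9−(-1.2))² + (-3−0.2)² = 16.81 + 10.24 = 27.05
|QH|² = (2.9−5)² + (-3−4.2)² = 4.41 + 51.84 = 56.25
|QJ|² = (2.9−4)² + (-3−(-4.8))² = 1.21 + 3.24 = 4.45
The largest is to A.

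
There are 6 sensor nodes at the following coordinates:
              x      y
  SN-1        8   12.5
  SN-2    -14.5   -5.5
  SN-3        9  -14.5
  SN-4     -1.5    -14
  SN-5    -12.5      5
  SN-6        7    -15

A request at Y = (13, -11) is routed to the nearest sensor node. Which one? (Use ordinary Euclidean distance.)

SN-3

Compare squared distances (the ordering matches that of the actual distances):
d²(Y, SN-1) = (13−8)² + (-11−12.5)² = 25 + 552.25 = 577.25
d²(Y, SN-2) = (13−(-14.5))² + (-11−(-5.5))² = 756.25 + 30.25 = 786.5
d²(Y, SN-3) = (13−9)² + (-11−(-14.5))² = 16 + 12.25 = 28.25
d²(Y, SN-4) = (13−(-1.5))² + (-11−(-14))² = 210.25 + 9 = 219.25
d²(Y, SN-5) = (13−(-12.5))² + (-11−5)² = 650.25 + 256 = 906.25
d²(Y, SN-6) = (13−7)² + (-11−(-15))² = 36 + 16 = 52
SN-3 is nearest.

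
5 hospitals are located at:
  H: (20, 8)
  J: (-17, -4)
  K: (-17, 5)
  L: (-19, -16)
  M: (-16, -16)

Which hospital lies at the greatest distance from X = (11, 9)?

L

Compare squared distances (the ordering matches that of the actual distances):
|XH|² = (11−20)² + (9−8)² = 81 + 1 = 82
|XJ|² = (11−(-17))² + (9−(-4))² = 784 + 169 = 953
|XK|² = (11−(-17))² + (9−5)² = 784 + 16 = 800
|XL|² = (11−(-19))² + (9−(-16))² = 900 + 625 = 1525
|XM|² = (11−(-16))² + (9−(-16))² = 729 + 625 = 1354
The largest is to L.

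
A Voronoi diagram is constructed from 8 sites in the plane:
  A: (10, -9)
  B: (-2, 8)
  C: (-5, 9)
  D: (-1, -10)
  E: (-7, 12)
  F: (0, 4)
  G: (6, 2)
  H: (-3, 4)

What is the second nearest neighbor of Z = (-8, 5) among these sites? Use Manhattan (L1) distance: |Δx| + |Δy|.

C

d(Z,A) = |-8−10| + |5−(-9)| = 18 + 14 = 32
d(Z,B) = |-8−(-2)| + |5−8| = 6 + 3 = 9
d(Z,C) = |-8−(-5)| + |5−9| = 3 + 4 = 7
d(Z,D) = |-8−(-1)| + |5−(-10)| = 7 + 15 = 22
d(Z,E) = |-8−(-7)| + |5−12| = 1 + 7 = 8
d(Z,F) = |-8−0| + |5−4| = 8 + 1 = 9
d(Z,G) = |-8−6| + |5−2| = 14 + 3 = 17
d(Z,H) = |-8−(-3)| + |5−4| = 5 + 1 = 6
Sorted ascending: H, C, E, … — the second-nearest is C.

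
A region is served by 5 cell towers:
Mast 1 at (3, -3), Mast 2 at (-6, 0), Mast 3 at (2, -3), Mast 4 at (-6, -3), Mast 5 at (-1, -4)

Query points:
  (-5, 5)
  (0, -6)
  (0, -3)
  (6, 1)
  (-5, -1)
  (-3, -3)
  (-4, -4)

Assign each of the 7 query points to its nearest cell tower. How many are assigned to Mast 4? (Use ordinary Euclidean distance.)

(-5, 5) — d² to each: Mast 1:128, Mast 2:26, Mast 3:113, Mast 4:65, Mast 5:97 → nearest is Mast 2
(0, -6) — d² to each: Mast 1:18, Mast 2:72, Mast 3:13, Mast 4:45, Mast 5:5 → nearest is Mast 5
(0, -3) — d² to each: Mast 1:9, Mast 2:45, Mast 3:4, Mast 4:36, Mast 5:2 → nearest is Mast 5
(6, 1) — d² to each: Mast 1:25, Mast 2:145, Mast 3:32, Mast 4:160, Mast 5:74 → nearest is Mast 1
(-5, -1) — d² to each: Mast 1:68, Mast 2:2, Mast 3:53, Mast 4:5, Mast 5:25 → nearest is Mast 2
(-3, -3) — d² to each: Mast 1:36, Mast 2:18, Mast 3:25, Mast 4:9, Mast 5:5 → nearest is Mast 5
(-4, -4) — d² to each: Mast 1:50, Mast 2:20, Mast 3:37, Mast 4:5, Mast 5:9 → nearest is Mast 4
1 of the 7 points has Mast 4 as nearest.

1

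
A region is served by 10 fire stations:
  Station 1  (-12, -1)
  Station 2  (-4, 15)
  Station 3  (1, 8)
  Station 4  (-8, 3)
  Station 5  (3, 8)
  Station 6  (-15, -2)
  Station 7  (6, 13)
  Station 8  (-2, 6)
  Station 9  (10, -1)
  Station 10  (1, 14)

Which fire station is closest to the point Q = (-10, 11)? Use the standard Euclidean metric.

Station 2

Squared Euclidean distances:
d²(Q, Station 1) = (-10−(-12))² + (11−(-1))² = 4 + 144 = 148
d²(Q, Station 2) = (-10−(-4))² + (11−15)² = 36 + 16 = 52
d²(Q, Station 3) = (-10−1)² + (11−8)² = 121 + 9 = 130
d²(Q, Station 4) = (-10−(-8))² + (11−3)² = 4 + 64 = 68
d²(Q, Station 5) = (-10−3)² + (11−8)² = 169 + 9 = 178
d²(Q, Station 6) = (-10−(-15))² + (11−(-2))² = 25 + 169 = 194
d²(Q, Station 7) = (-10−6)² + (11−13)² = 256 + 4 = 260
d²(Q, Station 8) = (-10−(-2))² + (11−6)² = 64 + 25 = 89
d²(Q, Station 9) = (-10−10)² + (11−(-1))² = 400 + 144 = 544
d²(Q, Station 10) = (-10−1)² + (11−14)² = 121 + 9 = 130
Minimum is at Station 2.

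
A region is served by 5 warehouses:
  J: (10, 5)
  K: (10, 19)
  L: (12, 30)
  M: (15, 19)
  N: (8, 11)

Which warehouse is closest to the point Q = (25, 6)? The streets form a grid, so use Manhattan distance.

J

d(Q,J) = |25−10| + |6−5| = 15 + 1 = 16
d(Q,K) = |25−10| + |6−19| = 15 + 13 = 28
d(Q,L) = |25−12| + |6−30| = 13 + 24 = 37
d(Q,M) = |25−15| + |6−19| = 10 + 13 = 23
d(Q,N) = |25−8| + |6−11| = 17 + 5 = 22
Minimum is at J.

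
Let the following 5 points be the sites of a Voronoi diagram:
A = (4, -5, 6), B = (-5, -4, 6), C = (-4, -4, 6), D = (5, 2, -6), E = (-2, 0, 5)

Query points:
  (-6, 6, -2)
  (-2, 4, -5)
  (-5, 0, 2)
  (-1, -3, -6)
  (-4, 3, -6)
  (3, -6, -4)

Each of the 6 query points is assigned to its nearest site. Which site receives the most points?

(-6, 6, -2) — d² to each: A:285, B:165, C:168, D:153, E:101 → nearest is E
(-2, 4, -5) — d² to each: A:238, B:194, C:189, D:54, E:116 → nearest is D
(-5, 0, 2) — d² to each: A:122, B:32, C:33, D:168, E:18 → nearest is E
(-1, -3, -6) — d² to each: A:173, B:161, C:154, D:61, E:131 → nearest is D
(-4, 3, -6) — d² to each: A:272, B:194, C:193, D:82, E:134 → nearest is D
(3, -6, -4) — d² to each: A:102, B:168, C:153, D:72, E:142 → nearest is D
Tally — D:4, E:2. D captures the most (4).

D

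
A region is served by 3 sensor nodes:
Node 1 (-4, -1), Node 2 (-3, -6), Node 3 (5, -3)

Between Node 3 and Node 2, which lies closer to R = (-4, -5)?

Node 2

Compare squared distances:
d²(R, Node 3) = (-4−5)² + (-5−(-3))² = 81 + 4 = 85
d²(R, Node 2) = (-4−(-3))² + (-5−(-6))² = 1 + 1 = 2
85 > 2, so Node 2 is closer.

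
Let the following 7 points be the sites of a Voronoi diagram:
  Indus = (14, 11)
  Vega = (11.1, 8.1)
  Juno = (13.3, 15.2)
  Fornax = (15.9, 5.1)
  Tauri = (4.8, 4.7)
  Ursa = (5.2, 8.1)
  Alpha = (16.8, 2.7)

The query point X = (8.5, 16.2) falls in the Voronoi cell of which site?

Juno

Compare squared distances (the ordering matches that of the actual distances):
d²(X, Indus) = (8.5−14)² + (16.2−11)² = 30.25 + 27.04 = 57.29
d²(X, Vega) = (8.5−11.1)² + (16.2−8.1)² = 6.76 + 65.61 = 72.37
d²(X, Juno) = (8.5−13.3)² + (16.2−15.2)² = 23.04 + 1 = 24.04
d²(X, Fornax) = (8.5−15.9)² + (16.2−5.1)² = 54.76 + 123.21 = 177.97
d²(X, Tauri) = (8.5−4.8)² + (16.2−4.7)² = 13.69 + 132.25 = 145.94
d²(X, Ursa) = (8.5−5.2)² + (16.2−8.1)² = 10.89 + 65.61 = 76.5
d²(X, Alpha) = (8.5−16.8)² + (16.2−2.7)² = 68.89 + 182.25 = 251.14
Juno is nearest.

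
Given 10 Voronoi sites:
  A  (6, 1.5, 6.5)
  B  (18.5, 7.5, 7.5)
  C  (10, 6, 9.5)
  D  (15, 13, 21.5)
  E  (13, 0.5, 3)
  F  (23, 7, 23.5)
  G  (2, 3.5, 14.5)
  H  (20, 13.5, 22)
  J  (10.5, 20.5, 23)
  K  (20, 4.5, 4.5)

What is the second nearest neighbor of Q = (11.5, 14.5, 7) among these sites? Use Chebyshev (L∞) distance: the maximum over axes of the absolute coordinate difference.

C

d(Q,A) = max(5.5, 13, 0.5) = 13
d(Q,B) = max(7, 7, 0.5) = 7
d(Q,C) = max(1.5, 8.5, 2.5) = 8.5
d(Q,D) = max(3.5, 1.5, 14.5) = 14.5
d(Q,E) = max(1.5, 14, 4) = 14
d(Q,F) = max(11.5, 7.5, 16.5) = 16.5
d(Q,G) = max(9.5, 11, 7.5) = 11
d(Q,H) = max(8.5, 1, 15) = 15
d(Q,J) = max(1, 6, 16) = 16
d(Q,K) = max(8.5, 10, 2.5) = 10
Sorted ascending: B, C, K, … — the second-nearest is C.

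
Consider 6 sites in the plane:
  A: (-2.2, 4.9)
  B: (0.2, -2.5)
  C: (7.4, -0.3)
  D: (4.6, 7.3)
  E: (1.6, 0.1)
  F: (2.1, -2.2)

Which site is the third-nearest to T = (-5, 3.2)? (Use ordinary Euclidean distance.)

B

Squared Euclidean distances:
|TA|² = 7.84 + 2.89 = 10.73
|TB|² = 27.04 + 32.49 = 59.53
|TC|² = 153.76 + 12.25 = 166.01
|TD|² = 92.16 + 16.81 = 108.97
|TE|² = 43.56 + 9.61 = 53.17
|TF|² = 50.41 + 29.16 = 79.57
Sorted ascending: A, E, B, F, … — the third-nearest is B.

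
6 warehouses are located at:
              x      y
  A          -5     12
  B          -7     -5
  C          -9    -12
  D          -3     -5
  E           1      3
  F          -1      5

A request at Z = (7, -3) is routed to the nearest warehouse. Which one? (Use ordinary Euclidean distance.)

Compare squared distances (the ordering matches that of the actual distances):
|ZA|² = (7−(-5))² + (-3−12)² = 144 + 225 = 369
|ZB|² = (7−(-7))² + (-3−(-5))² = 196 + 4 = 200
|ZC|² = (7−(-9))² + (-3−(-12))² = 256 + 81 = 337
|ZD|² = (7−(-3))² + (-3−(-5))² = 100 + 4 = 104
|ZE|² = (7−1)² + (-3−3)² = 36 + 36 = 72
|ZF|² = (7−(-1))² + (-3−5)² = 64 + 64 = 128
Minimum is at E.

E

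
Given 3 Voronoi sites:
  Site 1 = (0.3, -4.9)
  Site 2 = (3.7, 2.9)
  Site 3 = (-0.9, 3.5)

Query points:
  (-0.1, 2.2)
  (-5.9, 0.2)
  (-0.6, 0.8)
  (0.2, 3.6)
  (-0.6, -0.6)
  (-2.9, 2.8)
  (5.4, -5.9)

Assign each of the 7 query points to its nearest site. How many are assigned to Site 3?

(-0.1, 2.2) — d² to each: Site 1:50.57, Site 2:14.93, Site 3:2.33 → nearest is Site 3
(-5.9, 0.2) — d² to each: Site 1:64.45, Site 2:99.45, Site 3:35.89 → nearest is Site 3
(-0.6, 0.8) — d² to each: Site 1:33.3, Site 2:22.9, Site 3:7.38 → nearest is Site 3
(0.2, 3.6) — d² to each: Site 1:72.26, Site 2:12.74, Site 3:1.22 → nearest is Site 3
(-0.6, -0.6) — d² to each: Site 1:19.3, Site 2:30.74, Site 3:16.9 → nearest is Site 3
(-2.9, 2.8) — d² to each: Site 1:69.53, Site 2:43.57, Site 3:4.49 → nearest is Site 3
(5.4, -5.9) — d² to each: Site 1:27.01, Site 2:80.33, Site 3:128.05 → nearest is Site 1
6 of the 7 points have Site 3 as nearest.

6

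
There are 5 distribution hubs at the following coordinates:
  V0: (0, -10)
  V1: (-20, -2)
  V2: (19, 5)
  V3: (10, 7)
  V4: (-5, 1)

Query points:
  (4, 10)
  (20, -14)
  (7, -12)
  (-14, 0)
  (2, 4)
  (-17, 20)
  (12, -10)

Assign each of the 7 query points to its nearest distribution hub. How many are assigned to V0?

2

(4, 10) — d² to each: V0:416, V1:720, V2:250, V3:45, V4:162 → nearest is V3
(20, -14) — d² to each: V0:416, V1:1744, V2:362, V3:541, V4:850 → nearest is V2
(7, -12) — d² to each: V0:53, V1:829, V2:433, V3:370, V4:313 → nearest is V0
(-14, 0) — d² to each: V0:296, V1:40, V2:1114, V3:625, V4:82 → nearest is V1
(2, 4) — d² to each: V0:200, V1:520, V2:290, V3:73, V4:58 → nearest is V4
(-17, 20) — d² to each: V0:1189, V1:493, V2:1521, V3:898, V4:505 → nearest is V1
(12, -10) — d² to each: V0:144, V1:1088, V2:274, V3:293, V4:410 → nearest is V0
2 of the 7 points have V0 as nearest.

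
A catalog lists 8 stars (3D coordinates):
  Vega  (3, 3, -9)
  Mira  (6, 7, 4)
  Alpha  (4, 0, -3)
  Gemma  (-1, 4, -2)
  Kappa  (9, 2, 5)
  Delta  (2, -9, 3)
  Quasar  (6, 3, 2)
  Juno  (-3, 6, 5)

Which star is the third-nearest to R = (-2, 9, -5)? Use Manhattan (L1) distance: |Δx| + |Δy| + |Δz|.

Vega

d(R, Vega) = |-2−3| + |9−3| + |-5−(-9)| = 5 + 6 + 4 = 15
d(R, Mira) = |-2−6| + |9−7| + |-5−4| = 8 + 2 + 9 = 19
d(R, Alpha) = |-2−4| + |9−0| + |-5−(-3)| = 6 + 9 + 2 = 17
d(R, Gemma) = |-2−(-1)| + |9−4| + |-5−(-2)| = 1 + 5 + 3 = 9
d(R, Kappa) = |-2−9| + |9−2| + |-5−5| = 11 + 7 + 10 = 28
d(R, Delta) = |-2−2| + |9−(-9)| + |-5−3| = 4 + 18 + 8 = 30
d(R, Quasar) = |-2−6| + |9−3| + |-5−2| = 8 + 6 + 7 = 21
d(R, Juno) = |-2−(-3)| + |9−6| + |-5−5| = 1 + 3 + 10 = 14
Sorted ascending: Gemma, Juno, Vega, Alpha, … — the third-nearest is Vega.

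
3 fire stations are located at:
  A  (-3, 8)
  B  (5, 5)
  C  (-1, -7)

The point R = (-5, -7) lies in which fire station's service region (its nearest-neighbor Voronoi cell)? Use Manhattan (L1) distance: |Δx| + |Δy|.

d(R,A) = |-5−(-3)| + |-7−8| = 2 + 15 = 17
d(R,B) = |-5−5| + |-7−5| = 10 + 12 = 22
d(R,C) = |-5−(-1)| + |-7−(-7)| = 4 + 0 = 4
C is nearest.

C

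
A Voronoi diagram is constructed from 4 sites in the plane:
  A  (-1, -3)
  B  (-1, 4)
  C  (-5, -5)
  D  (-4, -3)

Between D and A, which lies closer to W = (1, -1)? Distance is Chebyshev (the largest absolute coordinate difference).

A

d(W,D) = max(5, 2) = 5
d(W,A) = max(2, 2) = 2
5 > 2, so A is closer.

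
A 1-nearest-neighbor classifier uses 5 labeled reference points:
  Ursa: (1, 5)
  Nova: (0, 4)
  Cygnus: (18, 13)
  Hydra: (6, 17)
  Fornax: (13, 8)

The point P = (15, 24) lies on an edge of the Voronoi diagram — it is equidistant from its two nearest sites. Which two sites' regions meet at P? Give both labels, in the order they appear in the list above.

Cygnus and Hydra

Squared distances from P to each site:
d²(P, Ursa) = (15−1)² + (24−5)² = 196 + 361 = 557
d²(P, Nova) = (15−0)² + (24−4)² = 225 + 400 = 625
d²(P, Cygnus) = (15−18)² + (24−13)² = 9 + 121 = 130
d²(P, Hydra) = (15−6)² + (24−17)² = 81 + 49 = 130
d²(P, Fornax) = (15−13)² + (24−8)² = 4 + 256 = 260
P is equidistant from Cygnus and Hydra (both at squared distance 130), and every other site is strictly farther — so P lies on the Cygnus–Hydra Voronoi edge.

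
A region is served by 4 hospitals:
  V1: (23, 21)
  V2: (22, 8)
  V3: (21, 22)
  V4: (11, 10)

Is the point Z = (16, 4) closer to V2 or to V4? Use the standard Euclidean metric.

Compare squared distances:
|ZV2|² = (16−22)² + (4−8)² = 36 + 16 = 52
|ZV4|² = (16−11)² + (4−10)² = 25 + 36 = 61
52 < 61, so V2 is closer.

V2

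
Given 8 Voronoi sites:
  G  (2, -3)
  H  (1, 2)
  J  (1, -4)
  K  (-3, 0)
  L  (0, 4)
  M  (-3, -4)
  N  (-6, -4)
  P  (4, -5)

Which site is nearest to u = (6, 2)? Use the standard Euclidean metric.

Since √ is increasing, it suffices to compare squared distances:
|uG|² = (6−2)² + (2−(-3))² = 16 + 25 = 41
|uH|² = (6−1)² + (2−2)² = 25 + 0 = 25
|uJ|² = (6−1)² + (2−(-4))² = 25 + 36 = 61
|uK|² = (6−(-3))² + (2−0)² = 81 + 4 = 85
|uL|² = (6−0)² + (2−4)² = 36 + 4 = 40
|uM|² = (6−(-3))² + (2−(-4))² = 81 + 36 = 117
|uN|² = (6−(-6))² + (2−(-4))² = 144 + 36 = 180
|uP|² = (6−4)² + (2−(-5))² = 4 + 49 = 53
H is nearest.

H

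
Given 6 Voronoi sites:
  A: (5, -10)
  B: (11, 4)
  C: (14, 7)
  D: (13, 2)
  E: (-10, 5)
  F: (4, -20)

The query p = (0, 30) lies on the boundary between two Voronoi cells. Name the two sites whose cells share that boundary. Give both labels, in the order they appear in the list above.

C and E

Squared distances from p to each site:
|pA|² = (0−5)² + (30−(-10))² = 25 + 1600 = 1625
|pB|² = (0−11)² + (30−4)² = 121 + 676 = 797
|pC|² = (0−14)² + (30−7)² = 196 + 529 = 725
|pD|² = (0−13)² + (30−2)² = 169 + 784 = 953
|pE|² = (0−(-10))² + (30−5)² = 100 + 625 = 725
|pF|² = (0−4)² + (30−(-20))² = 16 + 2500 = 2516
p is equidistant from C and E (both at squared distance 725), and every other site is strictly farther — so p lies on the C–E Voronoi edge.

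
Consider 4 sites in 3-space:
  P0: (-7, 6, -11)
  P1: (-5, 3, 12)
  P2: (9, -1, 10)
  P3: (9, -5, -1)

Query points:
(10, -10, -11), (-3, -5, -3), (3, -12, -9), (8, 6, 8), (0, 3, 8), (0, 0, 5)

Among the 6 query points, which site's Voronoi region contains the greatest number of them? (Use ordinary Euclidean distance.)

(10, -10, -11) — d² to each: P0:545, P1:923, P2:523, P3:126 → nearest is P3
(-3, -5, -3) — d² to each: P0:201, P1:293, P2:329, P3:148 → nearest is P3
(3, -12, -9) — d² to each: P0:428, P1:730, P2:518, P3:149 → nearest is P3
(8, 6, 8) — d² to each: P0:586, P1:194, P2:54, P3:203 → nearest is P2
(0, 3, 8) — d² to each: P0:419, P1:41, P2:101, P3:226 → nearest is P1
(0, 0, 5) — d² to each: P0:341, P1:83, P2:107, P3:142 → nearest is P1
Tally — P1:2, P2:1, P3:3. P3 captures the most (3).

P3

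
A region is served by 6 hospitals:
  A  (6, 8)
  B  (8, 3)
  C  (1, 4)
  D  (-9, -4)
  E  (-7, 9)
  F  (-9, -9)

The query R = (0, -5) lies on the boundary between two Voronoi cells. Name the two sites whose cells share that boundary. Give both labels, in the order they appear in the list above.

Squared distances from R to each site:
|RA|² = (0−6)² + (-5−8)² = 36 + 169 = 205
|RB|² = (0−8)² + (-5−3)² = 64 + 64 = 128
|RC|² = (0−1)² + (-5−4)² = 1 + 81 = 82
|RD|² = (0−(-9))² + (-5−(-4))² = 81 + 1 = 82
|RE|² = (0−(-7))² + (-5−9)² = 49 + 196 = 245
|RF|² = (0−(-9))² + (-5−(-9))² = 81 + 16 = 97
R is equidistant from C and D (both at squared distance 82), and every other site is strictly farther — so R lies on the C–D Voronoi edge.

C and D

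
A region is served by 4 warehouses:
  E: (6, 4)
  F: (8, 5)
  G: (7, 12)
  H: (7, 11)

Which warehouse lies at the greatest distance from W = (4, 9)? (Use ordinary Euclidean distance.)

Compare squared distances (the ordering matches that of the actual distances):
|WE|² = (4−6)² + (9−4)² = 4 + 25 = 29
|WF|² = (4−8)² + (9−5)² = 16 + 16 = 32
|WG|² = (4−7)² + (9−12)² = 9 + 9 = 18
|WH|² = (4−7)² + (9−11)² = 9 + 4 = 13
The largest is to F.

F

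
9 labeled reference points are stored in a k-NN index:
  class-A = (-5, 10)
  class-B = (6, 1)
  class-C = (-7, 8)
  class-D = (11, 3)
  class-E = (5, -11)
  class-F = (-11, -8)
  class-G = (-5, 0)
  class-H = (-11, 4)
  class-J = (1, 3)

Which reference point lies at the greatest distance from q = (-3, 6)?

Since √ is increasing, it suffices to compare squared distances:
d²(q, class-A) = 4 + 16 = 20
d²(q, class-B) = 81 + 25 = 106
d²(q, class-C) = 16 + 4 = 20
d²(q, class-D) = 196 + 9 = 205
d²(q, class-E) = 64 + 289 = 353
d²(q, class-F) = 64 + 196 = 260
d²(q, class-G) = 4 + 36 = 40
d²(q, class-H) = 64 + 4 = 68
d²(q, class-J) = 16 + 9 = 25
The largest is to class-E.

class-E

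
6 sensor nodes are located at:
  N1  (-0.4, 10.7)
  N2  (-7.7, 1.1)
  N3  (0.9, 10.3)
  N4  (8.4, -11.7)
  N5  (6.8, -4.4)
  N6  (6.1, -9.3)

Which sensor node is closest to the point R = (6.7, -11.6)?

N4

Since √ is increasing, it suffices to compare squared distances:
|RN1|² = (6.7−(-0.4))² + (-11.6−10.7)² = 50.41 + 497.29 = 547.7
|RN2|² = (6.7−(-7.7))² + (-11.6−1.1)² = 207.36 + 161.29 = 368.65
|RN3|² = (6.7−0.9)² + (-11.6−10.3)² = 33.64 + 479.61 = 513.25
|RN4|² = (6.7−8.4)² + (-11.6−(-11.7))² = 2.89 + 0.01 = 2.9
|RN5|² = (6.7−6.8)² + (-11.6−(-4.4))² = 0.01 + 51.84 = 51.85
|RN6|² = (6.7−6.1)² + (-11.6−(-9.3))² = 0.36 + 5.29 = 5.65
N4 is nearest.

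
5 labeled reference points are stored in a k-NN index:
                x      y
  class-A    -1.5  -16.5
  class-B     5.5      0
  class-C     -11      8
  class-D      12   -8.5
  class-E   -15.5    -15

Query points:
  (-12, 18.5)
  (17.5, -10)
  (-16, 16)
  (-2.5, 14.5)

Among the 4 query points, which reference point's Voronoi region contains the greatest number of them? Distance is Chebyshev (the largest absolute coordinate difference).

(-12, 18.5) — d to each: class-A:35, class-B:18.5, class-C:10.5, class-D:27, class-E:33.5 → nearest is class-C
(17.5, -10) — d to each: class-A:19, class-B:12, class-C:28.5, class-D:5.5, class-E:33 → nearest is class-D
(-16, 16) — d to each: class-A:32.5, class-B:21.5, class-C:8, class-D:28, class-E:31 → nearest is class-C
(-2.5, 14.5) — d to each: class-A:31, class-B:14.5, class-C:8.5, class-D:23, class-E:29.5 → nearest is class-C
Tally — class-C:3, class-D:1. class-C captures the most (3).

class-C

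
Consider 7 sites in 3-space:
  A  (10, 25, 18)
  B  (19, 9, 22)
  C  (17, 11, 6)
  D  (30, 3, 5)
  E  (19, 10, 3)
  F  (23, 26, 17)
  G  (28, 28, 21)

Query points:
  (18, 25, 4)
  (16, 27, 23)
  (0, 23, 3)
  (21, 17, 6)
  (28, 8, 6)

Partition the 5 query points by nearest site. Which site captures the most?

A

(18, 25, 4) — d² to each: A:260, B:581, C:201, D:629, E:227, F:195, G:398 → nearest is F
(16, 27, 23) — d² to each: A:65, B:334, C:546, D:1096, E:698, F:86, G:149 → nearest is A
(0, 23, 3) — d² to each: A:329, B:918, C:442, D:1304, E:530, F:734, G:1133 → nearest is A
(21, 17, 6) — d² to each: A:329, B:324, C:52, D:278, E:62, F:206, G:395 → nearest is C
(28, 8, 6) — d² to each: A:757, B:338, C:130, D:30, E:94, F:470, G:625 → nearest is D
Tally — A:2, C:1, D:1, F:1. A captures the most (2).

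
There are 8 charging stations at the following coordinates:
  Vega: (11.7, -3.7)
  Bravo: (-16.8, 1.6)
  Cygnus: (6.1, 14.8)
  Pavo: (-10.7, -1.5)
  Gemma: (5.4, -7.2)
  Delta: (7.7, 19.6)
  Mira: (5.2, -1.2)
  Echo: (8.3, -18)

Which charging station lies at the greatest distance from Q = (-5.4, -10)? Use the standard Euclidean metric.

Delta

Compare squared distances (the ordering matches that of the actual distances):
d²(Q, Vega) = 292.41 + 39.69 = 332.1
d²(Q, Bravo) = 129.96 + 134.56 = 264.52
d²(Q, Cygnus) = 132.25 + 615.04 = 747.29
d²(Q, Pavo) = 28.09 + 72.25 = 100.34
d²(Q, Gemma) = 116.64 + 7.84 = 124.48
d²(Q, Delta) = 171.61 + 876.16 = 1047.77
d²(Q, Mira) = 112.36 + 77.44 = 189.8
d²(Q, Echo) = 187.69 + 64 = 251.69
The largest is to Delta.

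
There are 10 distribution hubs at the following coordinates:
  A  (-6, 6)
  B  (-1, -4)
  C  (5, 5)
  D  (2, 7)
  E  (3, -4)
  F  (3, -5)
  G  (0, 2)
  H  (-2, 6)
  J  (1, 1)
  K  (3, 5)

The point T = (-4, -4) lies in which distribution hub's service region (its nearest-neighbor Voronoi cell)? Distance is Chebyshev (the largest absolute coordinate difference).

d(T,A) = max(2, 10) = 10
d(T,B) = max(3, 0) = 3
d(T,C) = max(9, 9) = 9
d(T,D) = max(6, 11) = 11
d(T,E) = max(7, 0) = 7
d(T,F) = max(7, 1) = 7
d(T,G) = max(4, 6) = 6
d(T,H) = max(2, 10) = 10
d(T,J) = max(5, 5) = 5
d(T,K) = max(7, 9) = 9
The smallest is to B, so T lies in the Voronoi region of B.

B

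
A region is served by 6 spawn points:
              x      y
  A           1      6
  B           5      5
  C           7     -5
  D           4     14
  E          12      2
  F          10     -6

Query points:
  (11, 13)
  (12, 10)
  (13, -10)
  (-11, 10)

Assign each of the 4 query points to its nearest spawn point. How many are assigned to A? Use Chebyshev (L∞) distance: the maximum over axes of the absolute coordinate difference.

(11, 13) — d to each: A:10, B:8, C:18, D:7, E:11, F:19 → nearest is D
(12, 10) — d to each: A:11, B:7, C:15, D:8, E:8, F:16 → nearest is B
(13, -10) — d to each: A:16, B:15, C:6, D:24, E:12, F:4 → nearest is F
(-11, 10) — d to each: A:12, B:16, C:18, D:15, E:23, F:21 → nearest is A
1 of the 4 points has A as nearest.

1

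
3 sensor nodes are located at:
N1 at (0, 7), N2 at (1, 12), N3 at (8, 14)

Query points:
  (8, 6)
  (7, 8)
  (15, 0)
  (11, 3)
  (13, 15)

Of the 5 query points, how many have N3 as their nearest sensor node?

(8, 6) — d² to each: N1:65, N2:85, N3:64 → nearest is N3
(7, 8) — d² to each: N1:50, N2:52, N3:37 → nearest is N3
(15, 0) — d² to each: N1:274, N2:340, N3:245 → nearest is N3
(11, 3) — d² to each: N1:137, N2:181, N3:130 → nearest is N3
(13, 15) — d² to each: N1:233, N2:153, N3:26 → nearest is N3
5 of the 5 points have N3 as nearest.

5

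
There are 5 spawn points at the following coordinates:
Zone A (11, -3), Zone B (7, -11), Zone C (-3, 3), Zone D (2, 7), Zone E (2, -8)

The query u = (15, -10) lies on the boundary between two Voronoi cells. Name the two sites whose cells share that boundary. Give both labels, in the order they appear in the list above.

Zone A and Zone B

Squared distances from u to each site:
d²(u, Zone A) = (15−11)² + (-10−(-3))² = 16 + 49 = 65
d²(u, Zone B) = (15−7)² + (-10−(-11))² = 64 + 1 = 65
d²(u, Zone C) = (15−(-3))² + (-10−3)² = 324 + 169 = 493
d²(u, Zone D) = (15−2)² + (-10−7)² = 169 + 289 = 458
d²(u, Zone E) = (15−2)² + (-10−(-8))² = 169 + 4 = 173
u is equidistant from Zone A and Zone B (both at squared distance 65), and every other site is strictly farther — so u lies on the Zone A–Zone B Voronoi edge.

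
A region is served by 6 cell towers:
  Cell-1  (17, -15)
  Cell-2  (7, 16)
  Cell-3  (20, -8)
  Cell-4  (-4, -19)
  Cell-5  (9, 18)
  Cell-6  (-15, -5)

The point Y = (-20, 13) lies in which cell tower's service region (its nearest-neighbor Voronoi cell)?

Squared Euclidean distances:
d²(Y, Cell-1) = (-20−17)² + (13−(-15))² = 1369 + 784 = 2153
d²(Y, Cell-2) = (-20−7)² + (13−16)² = 729 + 9 = 738
d²(Y, Cell-3) = (-20−20)² + (13−(-8))² = 1600 + 441 = 2041
d²(Y, Cell-4) = (-20−(-4))² + (13−(-19))² = 256 + 1024 = 1280
d²(Y, Cell-5) = (-20−9)² + (13−18)² = 841 + 25 = 866
d²(Y, Cell-6) = (-20−(-15))² + (13−(-5))² = 25 + 324 = 349
Minimum is at Cell-6.

Cell-6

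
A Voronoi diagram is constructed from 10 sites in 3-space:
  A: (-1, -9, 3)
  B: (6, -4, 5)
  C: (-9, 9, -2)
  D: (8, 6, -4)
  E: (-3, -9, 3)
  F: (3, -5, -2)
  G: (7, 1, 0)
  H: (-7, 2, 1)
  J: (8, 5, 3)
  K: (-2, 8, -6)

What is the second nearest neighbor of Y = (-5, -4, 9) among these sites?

Compare squared distances (the ordering matches that of the actual distances):
|YA|² = (-5−(-1))² + (-4−(-9))² + (9−3)² = 16 + 25 + 36 = 77
|YB|² = (-5−6)² + (-4−(-4))² + (9−5)² = 121 + 0 + 16 = 137
|YC|² = (-5−(-9))² + (-4−9)² + (9−(-2))² = 16 + 169 + 121 = 306
|YD|² = (-5−8)² + (-4−6)² + (9−(-4))² = 169 + 100 + 169 = 438
|YE|² = (-5−(-3))² + (-4−(-9))² + (9−3)² = 4 + 25 + 36 = 65
|YF|² = (-5−3)² + (-4−(-5))² + (9−(-2))² = 64 + 1 + 121 = 186
|YG|² = (-5−7)² + (-4−1)² + (9−0)² = 144 + 25 + 81 = 250
|YH|² = (-5−(-7))² + (-4−2)² + (9−1)² = 4 + 36 + 64 = 104
|YJ|² = (-5−8)² + (-4−5)² + (9−3)² = 169 + 81 + 36 = 286
|YK|² = (-5−(-2))² + (-4−8)² + (9−(-6))² = 9 + 144 + 225 = 378
Sorted ascending: E, A, H, … — the second-nearest is A.

A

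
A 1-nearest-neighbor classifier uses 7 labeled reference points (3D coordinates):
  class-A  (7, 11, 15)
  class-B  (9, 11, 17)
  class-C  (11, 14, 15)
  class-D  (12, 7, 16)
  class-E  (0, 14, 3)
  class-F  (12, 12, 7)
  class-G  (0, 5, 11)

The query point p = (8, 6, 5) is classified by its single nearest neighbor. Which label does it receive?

Squared Euclidean distances:
d²(p, class-A) = (8−7)² + (6−11)² + (5−15)² = 1 + 25 + 100 = 126
d²(p, class-B) = (8−9)² + (6−11)² + (5−17)² = 1 + 25 + 144 = 170
d²(p, class-C) = (8−11)² + (6−14)² + (5−15)² = 9 + 64 + 100 = 173
d²(p, class-D) = (8−12)² + (6−7)² + (5−16)² = 16 + 1 + 121 = 138
d²(p, class-E) = (8−0)² + (6−14)² + (5−3)² = 64 + 64 + 4 = 132
d²(p, class-F) = (8−12)² + (6−12)² + (5−7)² = 16 + 36 + 4 = 56
d²(p, class-G) = (8−0)² + (6−5)² + (5−11)² = 64 + 1 + 36 = 101
class-F is nearest.

class-F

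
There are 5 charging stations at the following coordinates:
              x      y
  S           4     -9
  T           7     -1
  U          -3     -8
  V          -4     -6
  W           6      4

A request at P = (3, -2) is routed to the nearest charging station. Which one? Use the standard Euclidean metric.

T

Compare squared distances (the ordering matches that of the actual distances):
|PS|² = (3−4)² + (-2−(-9))² = 1 + 49 = 50
|PT|² = (3−7)² + (-2−(-1))² = 16 + 1 = 17
|PU|² = (3−(-3))² + (-2−(-8))² = 36 + 36 = 72
|PV|² = (3−(-4))² + (-2−(-6))² = 49 + 16 = 65
|PW|² = (3−6)² + (-2−4)² = 9 + 36 = 45
T is nearest.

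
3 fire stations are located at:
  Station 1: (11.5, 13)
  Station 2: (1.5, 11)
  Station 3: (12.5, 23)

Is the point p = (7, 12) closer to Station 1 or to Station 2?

Station 1

Compare squared distances:
d²(p, Station 1) = (7−11.5)² + (12−13)² = 20.25 + 1 = 21.25
d²(p, Station 2) = (7−1.5)² + (12−11)² = 30.25 + 1 = 31.25
21.25 < 31.25, so Station 1 is closer.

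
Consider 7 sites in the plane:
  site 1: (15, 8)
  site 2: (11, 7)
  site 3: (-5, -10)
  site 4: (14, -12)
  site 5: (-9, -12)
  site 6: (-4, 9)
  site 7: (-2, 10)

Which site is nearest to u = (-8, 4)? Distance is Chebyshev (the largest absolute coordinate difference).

site 6

d(u, site 1) = max(23, 4) = 23
d(u, site 2) = max(19, 3) = 19
d(u, site 3) = max(3, 14) = 14
d(u, site 4) = max(22, 16) = 22
d(u, site 5) = max(1, 16) = 16
d(u, site 6) = max(4, 5) = 5
d(u, site 7) = max(6, 6) = 6
Minimum is at site 6.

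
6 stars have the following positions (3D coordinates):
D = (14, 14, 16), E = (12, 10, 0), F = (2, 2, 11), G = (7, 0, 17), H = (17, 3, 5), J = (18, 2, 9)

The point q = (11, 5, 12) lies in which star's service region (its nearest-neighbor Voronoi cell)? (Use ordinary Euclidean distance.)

Compare squared distances (the ordering matches that of the actual distances):
|qD|² = (11−14)² + (5−14)² + (12−16)² = 9 + 81 + 16 = 106
|qE|² = (11−12)² + (5−10)² + (12−0)² = 1 + 25 + 144 = 170
|qF|² = (11−2)² + (5−2)² + (12−11)² = 81 + 9 + 1 = 91
|qG|² = (11−7)² + (5−0)² + (12−17)² = 16 + 25 + 25 = 66
|qH|² = (11−17)² + (5−3)² + (12−5)² = 36 + 4 + 49 = 89
|qJ|² = (11−18)² + (5−2)² + (12−9)² = 49 + 9 + 9 = 67
G is nearest.

G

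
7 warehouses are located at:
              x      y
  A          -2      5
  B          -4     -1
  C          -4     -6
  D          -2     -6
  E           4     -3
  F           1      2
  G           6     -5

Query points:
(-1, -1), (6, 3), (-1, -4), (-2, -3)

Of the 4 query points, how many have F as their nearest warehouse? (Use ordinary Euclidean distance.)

1

(-1, -1) — d² to each: A:37, B:9, C:34, D:26, E:29, F:13, G:65 → nearest is B
(6, 3) — d² to each: A:68, B:116, C:181, D:145, E:40, F:26, G:64 → nearest is F
(-1, -4) — d² to each: A:82, B:18, C:13, D:5, E:26, F:40, G:50 → nearest is D
(-2, -3) — d² to each: A:64, B:8, C:13, D:9, E:36, F:34, G:68 → nearest is B
1 of the 4 points has F as nearest.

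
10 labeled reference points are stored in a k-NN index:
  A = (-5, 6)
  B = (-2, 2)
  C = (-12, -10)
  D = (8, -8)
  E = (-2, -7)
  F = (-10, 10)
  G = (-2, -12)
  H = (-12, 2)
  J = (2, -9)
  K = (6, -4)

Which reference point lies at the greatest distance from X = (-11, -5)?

D

Compare squared distances (the ordering matches that of the actual distances):
|XA|² = (-11−(-5))² + (-5−6)² = 36 + 121 = 157
|XB|² = (-11−(-2))² + (-5−2)² = 81 + 49 = 130
|XC|² = (-11−(-12))² + (-5−(-10))² = 1 + 25 = 26
|XD|² = (-11−8)² + (-5−(-8))² = 361 + 9 = 370
|XE|² = (-11−(-2))² + (-5−(-7))² = 81 + 4 = 85
|XF|² = (-11−(-10))² + (-5−10)² = 1 + 225 = 226
|XG|² = (-11−(-2))² + (-5−(-12))² = 81 + 49 = 130
|XH|² = (-11−(-12))² + (-5−2)² = 1 + 49 = 50
|XJ|² = (-11−2)² + (-5−(-9))² = 169 + 16 = 185
|XK|² = (-11−6)² + (-5−(-4))² = 289 + 1 = 290
The largest is to D.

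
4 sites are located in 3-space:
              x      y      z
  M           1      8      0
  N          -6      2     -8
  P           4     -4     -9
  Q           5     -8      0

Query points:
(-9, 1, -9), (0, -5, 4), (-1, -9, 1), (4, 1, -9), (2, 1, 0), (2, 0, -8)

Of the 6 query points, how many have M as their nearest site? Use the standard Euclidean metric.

(-9, 1, -9) — d² to each: M:230, N:11, P:194, Q:358 → nearest is N
(0, -5, 4) — d² to each: M:186, N:229, P:186, Q:50 → nearest is Q
(-1, -9, 1) — d² to each: M:294, N:227, P:150, Q:38 → nearest is Q
(4, 1, -9) — d² to each: M:139, N:102, P:25, Q:163 → nearest is P
(2, 1, 0) — d² to each: M:50, N:129, P:110, Q:90 → nearest is M
(2, 0, -8) — d² to each: M:129, N:68, P:21, Q:137 → nearest is P
1 of the 6 points has M as nearest.

1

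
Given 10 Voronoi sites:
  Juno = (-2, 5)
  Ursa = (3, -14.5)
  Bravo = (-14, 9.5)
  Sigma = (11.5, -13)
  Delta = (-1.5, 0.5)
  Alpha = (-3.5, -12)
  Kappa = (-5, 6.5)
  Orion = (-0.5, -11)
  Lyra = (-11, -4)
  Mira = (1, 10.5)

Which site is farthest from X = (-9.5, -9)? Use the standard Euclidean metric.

Compare squared distances (the ordering matches that of the actual distances):
d²(X, Juno) = (-9.5−(-2))² + (-9−5)² = 56.25 + 196 = 252.25
d²(X, Ursa) = (-9.5−3)² + (-9−(-14.5))² = 156.25 + 30.25 = 186.5
d²(X, Bravo) = (-9.5−(-14))² + (-9−9.5)² = 20.25 + 342.25 = 362.5
d²(X, Sigma) = (-9.5−11.5)² + (-9−(-13))² = 441 + 16 = 457
d²(X, Delta) = (-9.5−(-1.5))² + (-9−0.5)² = 64 + 90.25 = 154.25
d²(X, Alpha) = (-9.5−(-3.5))² + (-9−(-12))² = 36 + 9 = 45
d²(X, Kappa) = (-9.5−(-5))² + (-9−6.5)² = 20.25 + 240.25 = 260.5
d²(X, Orion) = (-9.5−(-0.5))² + (-9−(-11))² = 81 + 4 = 85
d²(X, Lyra) = (-9.5−(-11))² + (-9−(-4))² = 2.25 + 25 = 27.25
d²(X, Mira) = (-9.5−1)² + (-9−10.5)² = 110.25 + 380.25 = 490.5
The largest is to Mira.

Mira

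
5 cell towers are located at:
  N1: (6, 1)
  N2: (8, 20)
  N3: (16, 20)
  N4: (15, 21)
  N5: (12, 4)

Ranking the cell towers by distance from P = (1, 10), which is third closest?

N5

Compare squared distances (the ordering matches that of the actual distances):
|PN1|² = (1−6)² + (10−1)² = 25 + 81 = 106
|PN2|² = (1−8)² + (10−20)² = 49 + 100 = 149
|PN3|² = (1−16)² + (10−20)² = 225 + 100 = 325
|PN4|² = (1−15)² + (10−21)² = 196 + 121 = 317
|PN5|² = (1−12)² + (10−4)² = 121 + 36 = 157
Sorted ascending: N1, N2, N5, N4, … — the third-nearest is N5.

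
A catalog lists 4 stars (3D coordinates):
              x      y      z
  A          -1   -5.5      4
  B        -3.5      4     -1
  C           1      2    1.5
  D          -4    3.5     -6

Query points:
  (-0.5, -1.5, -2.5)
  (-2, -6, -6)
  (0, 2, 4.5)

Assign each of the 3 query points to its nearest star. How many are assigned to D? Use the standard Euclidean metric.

(-0.5, -1.5, -2.5) — d² to each: A:58.5, B:41.5, C:30.5, D:49.5 → nearest is C
(-2, -6, -6) — d² to each: A:101.25, B:127.25, C:129.25, D:94.25 → nearest is D
(0, 2, 4.5) — d² to each: A:57.5, B:46.5, C:10, D:128.5 → nearest is C
1 of the 3 points has D as nearest.

1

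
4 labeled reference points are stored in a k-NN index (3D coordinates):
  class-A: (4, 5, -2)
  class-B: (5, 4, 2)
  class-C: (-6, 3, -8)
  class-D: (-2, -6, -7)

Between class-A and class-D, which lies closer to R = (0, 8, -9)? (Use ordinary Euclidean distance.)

class-A

Compare squared distances:
d²(R, class-A) = (0−4)² + (8−5)² + (-9−(-2))² = 16 + 9 + 49 = 74
d²(R, class-D) = (0−(-2))² + (8−(-6))² + (-9−(-7))² = 4 + 196 + 4 = 204
74 < 204, so class-A is closer.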